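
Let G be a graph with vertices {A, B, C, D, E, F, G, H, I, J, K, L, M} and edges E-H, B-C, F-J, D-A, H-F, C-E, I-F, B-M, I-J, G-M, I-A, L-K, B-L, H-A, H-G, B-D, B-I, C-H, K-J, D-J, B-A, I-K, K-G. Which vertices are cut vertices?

Removing L, for instance, still leaves 1 component. No single vertex removal increases the component count — the graph has no articulation points.

none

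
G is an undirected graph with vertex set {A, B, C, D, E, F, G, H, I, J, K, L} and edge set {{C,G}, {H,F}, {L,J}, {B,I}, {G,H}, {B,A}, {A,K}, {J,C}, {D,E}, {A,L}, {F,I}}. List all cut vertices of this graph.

Removing A increases the component count from 2 to 3, so A is a cut vertex.
By contrast removing K leaves 2 components; it is not a cut vertex. No other vertex is a cut vertex either.

A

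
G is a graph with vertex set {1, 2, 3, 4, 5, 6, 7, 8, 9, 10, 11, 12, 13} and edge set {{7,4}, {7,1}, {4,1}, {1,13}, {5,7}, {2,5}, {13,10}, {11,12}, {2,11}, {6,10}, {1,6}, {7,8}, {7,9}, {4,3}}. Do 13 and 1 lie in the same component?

From 13 we can reach 1, 2, 3, 4, 5, 6, 7, 8, 9, 10, 11, 12, 13, which includes 1.

Yes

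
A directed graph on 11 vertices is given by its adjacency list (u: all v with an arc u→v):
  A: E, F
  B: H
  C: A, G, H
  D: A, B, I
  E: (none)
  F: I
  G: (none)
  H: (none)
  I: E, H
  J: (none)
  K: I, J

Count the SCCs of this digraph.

11

{D} is an SCC by itself.
{C} is an SCC by itself.
{J} is an SCC by itself.
{B} is an SCC by itself.
{A} is an SCC by itself.
(and 6 more singleton SCCs)
That gives 11 strongly connected components.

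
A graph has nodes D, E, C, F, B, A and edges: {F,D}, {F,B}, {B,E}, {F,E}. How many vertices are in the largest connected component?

A is isolated — a component by itself.
C is isolated — a component by itself.
Starting from B we can reach B, D, E, F. That is one component of size 4.
The largest has 4 vertices.

4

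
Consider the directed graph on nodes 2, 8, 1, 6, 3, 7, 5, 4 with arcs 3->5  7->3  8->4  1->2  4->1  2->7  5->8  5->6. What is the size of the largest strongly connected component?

{1, 2, 3, 4, 5, 7, 8} are all mutually reachable — one SCC of size 7.
{6} is an SCC by itself.
The largest has 7 vertices.

7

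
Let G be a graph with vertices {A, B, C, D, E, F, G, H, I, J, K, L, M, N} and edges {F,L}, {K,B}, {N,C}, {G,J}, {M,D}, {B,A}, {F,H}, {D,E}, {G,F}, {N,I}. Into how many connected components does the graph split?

Starting from C we can reach C, I, N. That is one component of size 3.
Starting from A we can reach A, B, K. That is one component of size 3.
Starting from D we can reach D, E, M. That is one component of size 3.
Starting from F we can reach F, G, H, J, L. That is one component of size 5.
Total: 4 components.

4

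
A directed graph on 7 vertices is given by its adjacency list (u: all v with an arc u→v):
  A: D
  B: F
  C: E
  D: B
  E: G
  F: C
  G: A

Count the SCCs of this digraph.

1

{A, B, C, D, E, F, G} are all mutually reachable — one SCC of size 7.
That gives 1 strongly connected component.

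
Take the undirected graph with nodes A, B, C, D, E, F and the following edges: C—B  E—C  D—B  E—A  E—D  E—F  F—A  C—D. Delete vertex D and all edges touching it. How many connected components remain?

1

With D gone, the remaining components are: {A, B, C, E, F}.
That is 1 component.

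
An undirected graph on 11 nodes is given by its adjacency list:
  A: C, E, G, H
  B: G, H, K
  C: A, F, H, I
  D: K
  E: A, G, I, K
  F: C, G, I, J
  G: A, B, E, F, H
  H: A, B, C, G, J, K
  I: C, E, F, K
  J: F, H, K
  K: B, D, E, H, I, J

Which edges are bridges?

D-K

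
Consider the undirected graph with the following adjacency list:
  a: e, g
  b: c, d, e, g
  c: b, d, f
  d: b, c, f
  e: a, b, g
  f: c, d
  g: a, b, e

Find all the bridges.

The edges on the cycle b-g-a-e-b are not bridges since each lies on that cycle.
Every edge lies on some cycle, so there are no bridges.

none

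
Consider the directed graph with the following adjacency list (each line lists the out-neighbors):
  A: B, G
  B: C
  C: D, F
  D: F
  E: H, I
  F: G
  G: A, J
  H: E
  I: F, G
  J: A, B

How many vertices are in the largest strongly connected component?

{A, B, C, D, F, G, J} are all mutually reachable — one SCC of size 7.
{E, H} are all mutually reachable — one SCC of size 2.
{I} is an SCC by itself.
The largest has 7 vertices.

7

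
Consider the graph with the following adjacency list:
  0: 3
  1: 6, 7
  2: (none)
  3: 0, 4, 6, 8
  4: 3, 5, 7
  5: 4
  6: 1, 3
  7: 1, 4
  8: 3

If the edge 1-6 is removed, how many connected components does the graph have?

2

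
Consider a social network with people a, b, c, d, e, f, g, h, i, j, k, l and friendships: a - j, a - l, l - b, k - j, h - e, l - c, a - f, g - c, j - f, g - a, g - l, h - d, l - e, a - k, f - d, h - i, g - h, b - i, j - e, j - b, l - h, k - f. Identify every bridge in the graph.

none

The edges on the cycle g-a-k-j-b-l-g are not bridges since each lies on that cycle.
Every edge lies on some cycle, so there are no bridges.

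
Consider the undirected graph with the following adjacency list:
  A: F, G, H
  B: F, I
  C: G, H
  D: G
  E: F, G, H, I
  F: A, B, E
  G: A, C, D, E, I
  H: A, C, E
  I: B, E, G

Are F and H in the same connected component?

Yes

From F we can reach A, B, C, D, E, F, G, H, I, which includes H.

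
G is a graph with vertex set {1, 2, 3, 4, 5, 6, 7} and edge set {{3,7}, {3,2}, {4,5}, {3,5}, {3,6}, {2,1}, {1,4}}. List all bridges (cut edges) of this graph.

3-6, 3-7

The edges on the cycle 3-2-1-4-5-3 are not bridges since each lies on that cycle.
But removing 3—6 disconnects 3 from 6; removing 3—7 disconnects 3 from 7 — these are bridges.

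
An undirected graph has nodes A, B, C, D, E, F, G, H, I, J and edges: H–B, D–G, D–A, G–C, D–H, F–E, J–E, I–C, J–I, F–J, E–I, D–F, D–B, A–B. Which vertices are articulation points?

D

Removing D increases the component count from 1 to 2, so D is a cut vertex.
By contrast removing B leaves 1 component; it is not a cut vertex. No other vertex is a cut vertex either.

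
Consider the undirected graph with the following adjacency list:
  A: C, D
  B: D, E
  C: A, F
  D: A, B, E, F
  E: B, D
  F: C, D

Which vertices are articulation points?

D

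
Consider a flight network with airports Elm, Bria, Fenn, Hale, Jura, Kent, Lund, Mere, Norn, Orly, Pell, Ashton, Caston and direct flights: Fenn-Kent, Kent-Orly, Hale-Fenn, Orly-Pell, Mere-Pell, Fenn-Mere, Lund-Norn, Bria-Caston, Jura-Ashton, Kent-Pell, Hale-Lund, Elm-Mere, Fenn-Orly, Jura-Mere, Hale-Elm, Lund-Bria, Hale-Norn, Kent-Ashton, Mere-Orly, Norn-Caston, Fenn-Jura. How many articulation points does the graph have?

Removing Hale increases the component count from 1 to 2, so Hale is a cut vertex.
By contrast removing Mere leaves 1 component; it is not a cut vertex. No other vertex is a cut vertex either.

1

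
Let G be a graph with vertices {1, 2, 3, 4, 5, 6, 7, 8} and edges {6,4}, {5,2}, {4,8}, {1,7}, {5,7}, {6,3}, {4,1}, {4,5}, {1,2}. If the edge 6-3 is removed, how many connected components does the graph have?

2

Before removal there is 1 component.
6-3 is a bridge — removing it separates 6's side from 3's side.
After removal: 2 components.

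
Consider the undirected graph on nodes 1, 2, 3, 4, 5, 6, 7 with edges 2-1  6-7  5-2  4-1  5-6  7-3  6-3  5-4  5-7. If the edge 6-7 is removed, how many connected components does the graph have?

1

6 and 7 are still connected via 6-5-7, so the component count stays at 1.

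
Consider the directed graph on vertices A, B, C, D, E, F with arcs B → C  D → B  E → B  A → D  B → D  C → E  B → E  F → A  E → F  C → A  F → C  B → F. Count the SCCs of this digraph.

1

{A, B, C, D, E, F} are all mutually reachable — one SCC of size 6.
That gives 1 strongly connected component.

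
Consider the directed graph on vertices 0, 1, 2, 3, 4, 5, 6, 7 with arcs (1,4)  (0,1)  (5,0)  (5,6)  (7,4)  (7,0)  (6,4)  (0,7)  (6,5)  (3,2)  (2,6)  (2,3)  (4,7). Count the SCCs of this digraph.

3

{0, 1, 4, 7} are all mutually reachable — one SCC of size 4.
{2, 3} are all mutually reachable — one SCC of size 2.
{5, 6} are all mutually reachable — one SCC of size 2.
That gives 3 strongly connected components.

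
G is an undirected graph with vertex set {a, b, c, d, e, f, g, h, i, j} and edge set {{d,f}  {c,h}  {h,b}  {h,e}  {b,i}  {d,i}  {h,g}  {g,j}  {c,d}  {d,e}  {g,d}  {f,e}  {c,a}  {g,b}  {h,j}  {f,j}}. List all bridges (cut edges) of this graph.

a-c

The edges on the cycle c-h-g-b-i-d-c are not bridges since each lies on that cycle.
But removing a - c disconnects a from c — this is a bridge.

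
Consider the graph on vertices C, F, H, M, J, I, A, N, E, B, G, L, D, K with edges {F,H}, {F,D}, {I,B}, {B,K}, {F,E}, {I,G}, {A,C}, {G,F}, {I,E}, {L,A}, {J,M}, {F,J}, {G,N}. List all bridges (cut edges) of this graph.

A-C, A-L, B-I, B-K, D-F, F-H, F-J, G-N, J-M

The edges on the cycle I-G-F-E-I are not bridges since each lies on that cycle.
But removing G–N disconnects G from N; removing B–K disconnects B from K; removing L–A disconnects L from A; removing F–D disconnects F from D — these are bridges.
In total 9 edges are bridges.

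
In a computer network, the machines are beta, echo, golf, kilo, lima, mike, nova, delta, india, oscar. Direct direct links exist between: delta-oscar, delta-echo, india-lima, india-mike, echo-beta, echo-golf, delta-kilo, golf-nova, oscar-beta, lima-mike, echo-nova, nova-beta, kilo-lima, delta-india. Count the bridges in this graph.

The edges on the cycle delta-kilo-lima-mike-india-delta are not bridges since each lies on that cycle.
Every edge lies on some cycle, so there are no bridges.

0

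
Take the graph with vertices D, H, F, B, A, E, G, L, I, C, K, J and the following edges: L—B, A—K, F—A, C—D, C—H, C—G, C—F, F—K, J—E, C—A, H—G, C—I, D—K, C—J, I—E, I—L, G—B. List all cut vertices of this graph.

C

Removing C increases the component count from 1 to 2, so C is a cut vertex.
By contrast removing L leaves 1 component; it is not a cut vertex. No other vertex is a cut vertex either.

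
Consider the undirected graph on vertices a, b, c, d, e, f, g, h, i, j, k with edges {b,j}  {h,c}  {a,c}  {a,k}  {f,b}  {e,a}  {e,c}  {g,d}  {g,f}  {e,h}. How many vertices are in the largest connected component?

5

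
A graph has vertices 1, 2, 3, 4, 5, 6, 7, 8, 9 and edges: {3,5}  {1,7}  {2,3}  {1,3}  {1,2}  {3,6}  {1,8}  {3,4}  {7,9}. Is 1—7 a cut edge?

Removing 1—7 leaves no path between 1 and 7: the component count goes from 1 to 2. So it is a bridge.

Yes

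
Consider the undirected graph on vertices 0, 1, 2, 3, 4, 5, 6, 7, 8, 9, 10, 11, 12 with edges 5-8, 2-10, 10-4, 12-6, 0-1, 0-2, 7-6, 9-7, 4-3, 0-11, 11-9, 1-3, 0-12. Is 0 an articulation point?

Yes

Deleting 0 raises the number of components from 2 to 3, so 0 is a cut vertex.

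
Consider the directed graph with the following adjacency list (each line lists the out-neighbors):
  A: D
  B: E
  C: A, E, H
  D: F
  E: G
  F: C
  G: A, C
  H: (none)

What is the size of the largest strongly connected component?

{A, C, D, E, F, G} are all mutually reachable — one SCC of size 6.
{H} is an SCC by itself.
{B} is an SCC by itself.
The largest has 6 vertices.

6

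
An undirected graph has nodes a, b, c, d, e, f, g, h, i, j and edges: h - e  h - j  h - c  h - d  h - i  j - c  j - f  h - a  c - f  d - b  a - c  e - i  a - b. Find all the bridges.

The edges on the cycle h-e-i-h are not bridges since each lies on that cycle.
Every edge lies on some cycle, so there are no bridges.

none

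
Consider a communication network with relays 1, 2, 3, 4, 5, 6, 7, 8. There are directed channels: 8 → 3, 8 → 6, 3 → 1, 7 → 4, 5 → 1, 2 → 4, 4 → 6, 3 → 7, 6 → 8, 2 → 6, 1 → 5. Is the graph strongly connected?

No

There is no directed path from 5 to 2, so the graph is not strongly connected.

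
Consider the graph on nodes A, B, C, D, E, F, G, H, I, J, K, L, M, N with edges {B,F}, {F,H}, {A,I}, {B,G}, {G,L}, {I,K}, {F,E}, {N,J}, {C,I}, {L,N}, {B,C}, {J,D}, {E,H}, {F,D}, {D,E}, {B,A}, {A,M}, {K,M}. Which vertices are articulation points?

B

Removing B increases the component count from 1 to 2, so B is a cut vertex.
By contrast removing A leaves 1 component; it is not a cut vertex. No other vertex is a cut vertex either.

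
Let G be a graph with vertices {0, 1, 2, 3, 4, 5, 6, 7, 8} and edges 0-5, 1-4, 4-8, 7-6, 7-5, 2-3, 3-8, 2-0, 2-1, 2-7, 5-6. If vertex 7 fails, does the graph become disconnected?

Deleting 7 leaves 1 component (was 1) (its neighbors 2, 5, 6 remain connected to each other), so 7 is not a cut vertex.

No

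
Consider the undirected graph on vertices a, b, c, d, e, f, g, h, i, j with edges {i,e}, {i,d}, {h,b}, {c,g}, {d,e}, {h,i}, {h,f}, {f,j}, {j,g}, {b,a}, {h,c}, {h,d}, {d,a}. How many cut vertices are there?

Removing h increases the component count from 1 to 2, so h is a cut vertex.
By contrast removing e leaves 1 component; it is not a cut vertex. No other vertex is a cut vertex either.

1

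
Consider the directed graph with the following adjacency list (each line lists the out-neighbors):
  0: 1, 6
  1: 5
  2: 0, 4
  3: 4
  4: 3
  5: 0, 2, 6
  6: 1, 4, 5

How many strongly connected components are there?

{0, 1, 2, 5, 6} are all mutually reachable — one SCC of size 5.
{3, 4} are all mutually reachable — one SCC of size 2.
That gives 2 strongly connected components.

2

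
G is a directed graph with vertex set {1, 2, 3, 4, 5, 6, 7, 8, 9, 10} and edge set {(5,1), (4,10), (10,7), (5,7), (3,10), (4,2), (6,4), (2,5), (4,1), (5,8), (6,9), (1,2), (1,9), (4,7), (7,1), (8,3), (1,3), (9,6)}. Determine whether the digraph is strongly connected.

From 5 we can reach every vertex (1, 2, 3, 4, 5, 6, 7, 8, 9, 10), and every vertex can reach 5 (1, 2, 3, 4, 5, 6, 7, 8, 9, 10). So the whole graph is one strongly connected component.

Yes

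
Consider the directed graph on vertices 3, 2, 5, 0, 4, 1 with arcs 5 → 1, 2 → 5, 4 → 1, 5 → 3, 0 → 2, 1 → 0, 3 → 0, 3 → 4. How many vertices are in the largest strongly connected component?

{0, 1, 2, 3, 4, 5} are all mutually reachable — one SCC of size 6.
The largest has 6 vertices.

6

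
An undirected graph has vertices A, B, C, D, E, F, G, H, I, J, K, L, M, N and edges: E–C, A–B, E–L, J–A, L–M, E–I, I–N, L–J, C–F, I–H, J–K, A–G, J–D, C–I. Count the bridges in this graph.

11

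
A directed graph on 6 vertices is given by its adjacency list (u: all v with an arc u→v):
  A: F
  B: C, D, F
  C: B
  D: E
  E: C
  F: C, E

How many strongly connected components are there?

{B, C, D, E, F} are all mutually reachable — one SCC of size 5.
{A} is an SCC by itself.
That gives 2 strongly connected components.

2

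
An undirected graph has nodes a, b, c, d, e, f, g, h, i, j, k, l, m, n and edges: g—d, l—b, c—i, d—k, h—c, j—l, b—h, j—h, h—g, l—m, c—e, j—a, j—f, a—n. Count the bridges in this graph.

10

The edges on the cycle j-l-b-h-j are not bridges since each lies on that cycle.
But removing h—c disconnects h from c; removing a—n disconnects a from n; removing d—g disconnects d from g; removing l—m disconnects l from m — these are bridges.
In total 10 edges are bridges.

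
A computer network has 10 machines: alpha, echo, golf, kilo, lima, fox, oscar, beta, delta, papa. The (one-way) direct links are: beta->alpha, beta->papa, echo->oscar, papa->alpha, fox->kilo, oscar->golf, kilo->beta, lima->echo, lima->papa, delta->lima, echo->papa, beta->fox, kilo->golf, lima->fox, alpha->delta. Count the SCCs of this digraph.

3

{fox, beta, echo, kilo, lima, papa, alpha, delta} are all mutually reachable — one SCC of size 8.
{golf} is an SCC by itself.
{oscar} is an SCC by itself.
That gives 3 strongly connected components.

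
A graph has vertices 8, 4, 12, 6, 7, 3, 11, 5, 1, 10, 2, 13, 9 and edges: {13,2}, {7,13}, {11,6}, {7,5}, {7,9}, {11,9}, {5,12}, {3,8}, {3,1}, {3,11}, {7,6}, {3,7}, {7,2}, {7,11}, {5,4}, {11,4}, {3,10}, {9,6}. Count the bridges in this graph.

4

The edges on the cycle 3-7-5-4-11-3 are not bridges since each lies on that cycle.
But removing 5—12 disconnects 5 from 12; removing 3—10 disconnects 3 from 10; removing 3—8 disconnects 3 from 8; removing 3—1 disconnects 3 from 1 — these are bridges.
That makes 4 bridges.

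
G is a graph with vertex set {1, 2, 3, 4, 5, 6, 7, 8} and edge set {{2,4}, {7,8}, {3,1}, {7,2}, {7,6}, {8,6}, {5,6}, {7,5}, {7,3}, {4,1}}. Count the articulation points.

Removing 7 increases the component count from 1 to 2, so 7 is a cut vertex.
By contrast removing 1 leaves 1 component; it is not a cut vertex. No other vertex is a cut vertex either.

1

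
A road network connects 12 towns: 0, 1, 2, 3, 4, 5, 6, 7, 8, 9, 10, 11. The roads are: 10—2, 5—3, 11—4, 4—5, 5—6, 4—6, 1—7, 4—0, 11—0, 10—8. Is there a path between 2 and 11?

The component containing 2 is {2, 8, 10}, and 11 is not in it.

No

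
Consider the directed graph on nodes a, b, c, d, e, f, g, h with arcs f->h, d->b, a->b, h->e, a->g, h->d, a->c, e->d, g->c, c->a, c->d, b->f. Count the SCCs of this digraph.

2

{b, d, e, f, h} are all mutually reachable — one SCC of size 5.
{a, c, g} are all mutually reachable — one SCC of size 3.
That gives 2 strongly connected components.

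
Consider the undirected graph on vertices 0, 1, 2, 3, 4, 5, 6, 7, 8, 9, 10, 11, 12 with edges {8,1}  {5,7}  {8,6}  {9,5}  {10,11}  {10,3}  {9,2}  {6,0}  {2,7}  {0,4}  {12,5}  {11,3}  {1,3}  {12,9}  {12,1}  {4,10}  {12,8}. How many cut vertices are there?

1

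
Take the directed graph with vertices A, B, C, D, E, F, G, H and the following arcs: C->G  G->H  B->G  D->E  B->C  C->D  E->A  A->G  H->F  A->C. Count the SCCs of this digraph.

5

{A, C, D, E} are all mutually reachable — one SCC of size 4.
{B} is an SCC by itself.
{F} is an SCC by itself.
{G} is an SCC by itself.
{H} is an SCC by itself.
That gives 5 strongly connected components.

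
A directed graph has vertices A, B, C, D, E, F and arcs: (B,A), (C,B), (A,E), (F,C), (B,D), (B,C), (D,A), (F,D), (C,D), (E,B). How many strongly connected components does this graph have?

{A, B, C, D, E} are all mutually reachable — one SCC of size 5.
{F} is an SCC by itself.
That gives 2 strongly connected components.

2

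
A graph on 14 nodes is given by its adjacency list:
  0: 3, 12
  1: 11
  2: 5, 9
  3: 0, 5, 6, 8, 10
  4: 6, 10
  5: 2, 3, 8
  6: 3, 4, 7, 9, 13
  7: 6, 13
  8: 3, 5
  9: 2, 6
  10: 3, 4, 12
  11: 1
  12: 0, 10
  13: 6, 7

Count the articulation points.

Removing 6 increases the component count from 2 to 3, so 6 is a cut vertex.
By contrast removing 10 leaves 2 components; it is not a cut vertex. No other vertex is a cut vertex either.

1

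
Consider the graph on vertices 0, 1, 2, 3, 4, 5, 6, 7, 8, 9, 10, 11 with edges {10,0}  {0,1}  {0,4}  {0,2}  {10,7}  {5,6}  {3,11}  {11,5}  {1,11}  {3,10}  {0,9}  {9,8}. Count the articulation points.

5

Removing 0 increases the component count from 1 to 4, so 0 is a cut vertex.
Removing 5 increases the component count from 1 to 2, so 5 is a cut vertex.
Removing 9 increases the component count from 1 to 2, so 9 is a cut vertex.
Likewise 10, 11 are cut vertices.
By contrast removing 7 leaves 1 component; it is not a cut vertex. No other vertex is a cut vertex either.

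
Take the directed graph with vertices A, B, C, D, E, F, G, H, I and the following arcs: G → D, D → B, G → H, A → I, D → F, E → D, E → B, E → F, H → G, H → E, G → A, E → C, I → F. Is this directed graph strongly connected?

There is no directed path from I to H, so the graph is not strongly connected.

No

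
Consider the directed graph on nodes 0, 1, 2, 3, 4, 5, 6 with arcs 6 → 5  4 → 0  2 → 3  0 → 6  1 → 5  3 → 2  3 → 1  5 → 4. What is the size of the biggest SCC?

{0, 4, 5, 6} are all mutually reachable — one SCC of size 4.
{2, 3} are all mutually reachable — one SCC of size 2.
{1} is an SCC by itself.
The largest has 4 vertices.

4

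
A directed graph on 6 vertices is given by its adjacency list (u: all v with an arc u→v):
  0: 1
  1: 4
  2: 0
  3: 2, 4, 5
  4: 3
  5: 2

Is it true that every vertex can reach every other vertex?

Yes

From 0 we can reach every vertex (0, 1, 2, 3, 4, 5), and every vertex can reach 0 (0, 1, 2, 3, 4, 5). So the whole graph is one strongly connected component.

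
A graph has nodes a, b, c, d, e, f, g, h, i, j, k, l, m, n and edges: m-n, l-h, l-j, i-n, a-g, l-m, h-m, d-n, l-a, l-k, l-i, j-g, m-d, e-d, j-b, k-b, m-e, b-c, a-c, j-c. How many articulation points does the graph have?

Removing l increases the component count from 2 to 3, so l is a cut vertex.
By contrast removing i leaves 2 components; it is not a cut vertex. No other vertex is a cut vertex either.

1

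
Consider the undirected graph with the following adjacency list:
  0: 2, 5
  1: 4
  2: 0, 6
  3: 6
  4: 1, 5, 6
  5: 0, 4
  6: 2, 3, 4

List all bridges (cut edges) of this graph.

The edges on the cycle 6-2-0-5-4-6 are not bridges since each lies on that cycle.
But removing 4-1 disconnects 4 from 1; removing 6-3 disconnects 6 from 3 — these are bridges.

1-4, 3-6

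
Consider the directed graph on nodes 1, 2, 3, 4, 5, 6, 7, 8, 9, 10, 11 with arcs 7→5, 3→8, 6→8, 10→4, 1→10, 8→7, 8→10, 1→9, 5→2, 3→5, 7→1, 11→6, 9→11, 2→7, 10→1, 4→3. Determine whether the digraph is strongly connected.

Yes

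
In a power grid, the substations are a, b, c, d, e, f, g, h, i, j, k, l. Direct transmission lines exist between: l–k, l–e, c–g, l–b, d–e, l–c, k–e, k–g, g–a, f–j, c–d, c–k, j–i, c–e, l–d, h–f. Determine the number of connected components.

2

Starting from f we can reach f, h, i, j. That is one component of size 4.
Starting from a we can reach a, b, c, d, e, g, k, l. That is one component of size 8.
Total: 2 components.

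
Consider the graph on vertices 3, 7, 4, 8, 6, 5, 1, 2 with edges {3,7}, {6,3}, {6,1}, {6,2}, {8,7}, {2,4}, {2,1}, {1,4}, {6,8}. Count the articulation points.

1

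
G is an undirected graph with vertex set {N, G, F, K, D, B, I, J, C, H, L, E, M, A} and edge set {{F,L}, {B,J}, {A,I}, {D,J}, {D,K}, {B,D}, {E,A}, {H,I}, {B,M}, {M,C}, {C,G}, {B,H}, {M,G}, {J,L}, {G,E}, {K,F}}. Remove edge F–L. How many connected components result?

2

F and L are still connected via F-K-D-J-L, so the component count stays at 2.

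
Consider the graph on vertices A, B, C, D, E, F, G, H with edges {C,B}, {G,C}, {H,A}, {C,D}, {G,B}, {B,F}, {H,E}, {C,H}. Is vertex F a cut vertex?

No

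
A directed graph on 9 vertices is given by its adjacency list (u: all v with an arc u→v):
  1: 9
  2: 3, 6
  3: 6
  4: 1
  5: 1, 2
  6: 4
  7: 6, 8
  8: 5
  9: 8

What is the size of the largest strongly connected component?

8

{1, 2, 3, 4, 5, 6, 8, 9} are all mutually reachable — one SCC of size 8.
{7} is an SCC by itself.
The largest has 8 vertices.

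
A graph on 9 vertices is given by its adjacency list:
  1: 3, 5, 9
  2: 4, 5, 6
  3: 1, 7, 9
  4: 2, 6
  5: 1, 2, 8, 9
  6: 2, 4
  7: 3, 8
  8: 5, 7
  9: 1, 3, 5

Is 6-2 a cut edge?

No

After removing 6-2, the path 6-4-2 still connects them, so the edge is not a bridge.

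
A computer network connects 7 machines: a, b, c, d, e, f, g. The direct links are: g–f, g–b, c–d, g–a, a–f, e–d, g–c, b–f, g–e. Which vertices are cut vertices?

Removing g increases the component count from 1 to 2, so g is a cut vertex.
By contrast removing c leaves 1 component; it is not a cut vertex. No other vertex is a cut vertex either.

g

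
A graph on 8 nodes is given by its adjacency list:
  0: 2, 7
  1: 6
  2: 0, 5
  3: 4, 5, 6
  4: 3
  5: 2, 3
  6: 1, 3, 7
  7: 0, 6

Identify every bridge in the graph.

1-6, 3-4

The edges on the cycle 2-0-7-6-3-5-2 are not bridges since each lies on that cycle.
But removing 6-1 disconnects 6 from 1; removing 3-4 disconnects 3 from 4 — these are bridges.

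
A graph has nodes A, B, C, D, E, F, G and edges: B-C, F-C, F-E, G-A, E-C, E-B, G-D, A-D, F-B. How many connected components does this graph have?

2

Starting from A we can reach A, D, G. That is one component of size 3.
Starting from B we can reach B, C, E, F. That is one component of size 4.
Total: 2 components.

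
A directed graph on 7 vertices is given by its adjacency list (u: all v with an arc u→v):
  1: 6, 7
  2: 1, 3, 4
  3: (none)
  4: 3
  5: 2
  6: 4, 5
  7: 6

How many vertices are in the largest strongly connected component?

{1, 2, 5, 6, 7} are all mutually reachable — one SCC of size 5.
{3} is an SCC by itself.
{4} is an SCC by itself.
The largest has 5 vertices.

5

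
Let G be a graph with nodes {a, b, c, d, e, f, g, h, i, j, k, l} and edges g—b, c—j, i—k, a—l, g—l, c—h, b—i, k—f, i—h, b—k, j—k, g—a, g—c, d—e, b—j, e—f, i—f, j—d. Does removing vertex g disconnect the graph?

Yes

Deleting g raises the number of components from 1 to 2, so g is a cut vertex.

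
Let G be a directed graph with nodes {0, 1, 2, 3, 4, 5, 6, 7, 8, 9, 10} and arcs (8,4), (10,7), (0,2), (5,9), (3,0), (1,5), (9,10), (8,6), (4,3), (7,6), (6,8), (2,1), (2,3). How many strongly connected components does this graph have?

{0, 1, 2, 3, 4, 5, 6, 7, 8, 9, 10} are all mutually reachable — one SCC of size 11.
That gives 1 strongly connected component.

1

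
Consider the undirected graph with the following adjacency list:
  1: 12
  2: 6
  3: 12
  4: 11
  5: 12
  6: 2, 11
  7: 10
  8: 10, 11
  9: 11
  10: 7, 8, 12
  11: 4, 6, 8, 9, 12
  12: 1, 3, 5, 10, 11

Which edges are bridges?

1-12, 10-7, 11-4, 11-6, 11-9, 12-3, 12-5, 2-6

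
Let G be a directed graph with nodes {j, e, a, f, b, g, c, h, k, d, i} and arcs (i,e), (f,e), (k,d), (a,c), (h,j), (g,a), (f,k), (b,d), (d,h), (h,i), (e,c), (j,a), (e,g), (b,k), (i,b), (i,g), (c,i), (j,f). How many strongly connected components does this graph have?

{a, b, c, d, e, f, g, h, i, j, k} are all mutually reachable — one SCC of size 11.
That gives 1 strongly connected component.

1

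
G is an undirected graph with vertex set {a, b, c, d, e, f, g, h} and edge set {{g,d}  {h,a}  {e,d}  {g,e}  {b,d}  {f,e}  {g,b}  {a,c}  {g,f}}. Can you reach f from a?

No

The component containing a is {a, c, h}, and f is not in it.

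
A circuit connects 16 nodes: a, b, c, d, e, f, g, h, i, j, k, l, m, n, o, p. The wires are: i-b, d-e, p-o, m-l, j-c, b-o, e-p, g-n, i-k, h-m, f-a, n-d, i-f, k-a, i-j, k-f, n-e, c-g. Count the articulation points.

2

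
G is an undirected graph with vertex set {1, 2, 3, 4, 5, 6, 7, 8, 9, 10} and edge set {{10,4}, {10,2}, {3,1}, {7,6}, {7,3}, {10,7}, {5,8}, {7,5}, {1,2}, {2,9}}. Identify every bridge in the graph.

The edges on the cycle 10-7-3-1-2-10 are not bridges since each lies on that cycle.
But removing 7 - 6 disconnects 7 from 6; removing 10 - 4 disconnects 10 from 4; removing 7 - 5 disconnects 7 from 5; removing 8 - 5 disconnects 8 from 5 — these are bridges.
In total 5 edges are bridges.

10-4, 2-9, 5-7, 5-8, 6-7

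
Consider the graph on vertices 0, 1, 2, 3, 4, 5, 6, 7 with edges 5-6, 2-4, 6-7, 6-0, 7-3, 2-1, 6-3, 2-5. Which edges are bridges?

0-6, 1-2, 2-4, 2-5, 5-6

The edges on the cycle 6-7-3-6 are not bridges since each lies on that cycle.
But removing 2-4 disconnects 2 from 4; removing 2-5 disconnects 2 from 5; removing 5-6 disconnects 5 from 6; removing 2-1 disconnects 2 from 1 — these are bridges.
In total 5 edges are bridges.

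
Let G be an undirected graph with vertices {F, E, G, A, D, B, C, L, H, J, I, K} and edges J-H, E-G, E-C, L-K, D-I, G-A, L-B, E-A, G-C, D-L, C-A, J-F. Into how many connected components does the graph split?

3

Starting from F we can reach F, H, J. That is one component of size 3.
Starting from A we can reach A, C, E, G. That is one component of size 4.
Starting from B we can reach B, D, I, K, L. That is one component of size 5.
Total: 3 components.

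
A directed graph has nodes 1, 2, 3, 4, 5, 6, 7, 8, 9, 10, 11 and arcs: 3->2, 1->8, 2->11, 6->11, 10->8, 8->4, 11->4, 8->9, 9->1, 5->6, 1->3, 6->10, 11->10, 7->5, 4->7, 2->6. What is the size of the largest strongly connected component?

11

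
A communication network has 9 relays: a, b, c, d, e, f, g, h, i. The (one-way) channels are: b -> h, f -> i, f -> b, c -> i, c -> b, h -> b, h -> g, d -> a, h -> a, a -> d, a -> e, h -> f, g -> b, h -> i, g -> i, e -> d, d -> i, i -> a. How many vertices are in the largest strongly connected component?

4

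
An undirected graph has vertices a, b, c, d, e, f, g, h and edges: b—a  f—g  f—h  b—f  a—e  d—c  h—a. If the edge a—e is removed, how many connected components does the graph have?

3

Before removal there are 2 components.
a—e is a bridge — removing it separates a's side from e's side.
After removal: 3 components.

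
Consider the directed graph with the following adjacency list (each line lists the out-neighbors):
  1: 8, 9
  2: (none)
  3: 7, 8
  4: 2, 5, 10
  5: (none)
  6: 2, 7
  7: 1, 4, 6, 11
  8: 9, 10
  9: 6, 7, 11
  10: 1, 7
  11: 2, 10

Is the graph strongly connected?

There is no directed path from 11 to 3, so the graph is not strongly connected.

No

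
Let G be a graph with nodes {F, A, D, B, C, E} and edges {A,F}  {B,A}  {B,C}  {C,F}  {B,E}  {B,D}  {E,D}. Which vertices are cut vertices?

B

Removing B increases the component count from 1 to 2, so B is a cut vertex.
By contrast removing C leaves 1 component; it is not a cut vertex. No other vertex is a cut vertex either.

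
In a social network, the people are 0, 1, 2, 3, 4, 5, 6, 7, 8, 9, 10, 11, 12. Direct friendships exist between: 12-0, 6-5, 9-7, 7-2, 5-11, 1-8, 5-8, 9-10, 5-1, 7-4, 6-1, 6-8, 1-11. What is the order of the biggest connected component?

5

3 is isolated — a component by itself.
Starting from 0 we can reach 0, 12. That is one component of size 2.
Starting from 1 we can reach 1, 5, 6, 8, 11. That is one component of size 5.
Starting from 2 we can reach 2, 4, 7, 9, 10. That is one component of size 5.
The largest has 5 vertices.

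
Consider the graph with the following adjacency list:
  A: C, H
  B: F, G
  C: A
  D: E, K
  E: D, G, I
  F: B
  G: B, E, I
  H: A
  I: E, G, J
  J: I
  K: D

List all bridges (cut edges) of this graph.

A-C, A-H, B-F, B-G, D-E, D-K, I-J

The edges on the cycle G-E-I-G are not bridges since each lies on that cycle.
But removing A-C disconnects A from C; removing H-A disconnects H from A; removing D-K disconnects D from K; removing G-B disconnects G from B — these are bridges.
In total 7 edges are bridges.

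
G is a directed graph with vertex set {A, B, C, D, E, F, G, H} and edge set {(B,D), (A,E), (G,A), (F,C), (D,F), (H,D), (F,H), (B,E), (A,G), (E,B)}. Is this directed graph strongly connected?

No

There is no directed path from B to G, so the graph is not strongly connected.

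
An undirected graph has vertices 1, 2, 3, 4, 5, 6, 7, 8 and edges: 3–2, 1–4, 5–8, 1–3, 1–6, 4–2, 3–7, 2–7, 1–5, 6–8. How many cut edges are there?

0

The edges on the cycle 1-4-2-7-3-1 are not bridges since each lies on that cycle.
Every edge lies on some cycle, so there are no bridges.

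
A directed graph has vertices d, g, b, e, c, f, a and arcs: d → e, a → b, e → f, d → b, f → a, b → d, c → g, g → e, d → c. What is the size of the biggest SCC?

7

{a, b, c, d, e, f, g} are all mutually reachable — one SCC of size 7.
The largest has 7 vertices.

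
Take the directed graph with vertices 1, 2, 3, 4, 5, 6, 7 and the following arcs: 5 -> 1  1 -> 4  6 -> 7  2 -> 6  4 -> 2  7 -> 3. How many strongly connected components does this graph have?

{5} is an SCC by itself.
{7} is an SCC by itself.
{3} is an SCC by itself.
{6} is an SCC by itself.
{2} is an SCC by itself.
(and 2 more singleton SCCs)
That gives 7 strongly connected components.

7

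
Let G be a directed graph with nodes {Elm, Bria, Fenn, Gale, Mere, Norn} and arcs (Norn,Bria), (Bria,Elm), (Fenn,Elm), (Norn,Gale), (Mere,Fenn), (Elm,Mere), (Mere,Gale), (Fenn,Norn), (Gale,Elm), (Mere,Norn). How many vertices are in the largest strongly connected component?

{Elm, Bria, Fenn, Gale, Mere, Norn} are all mutually reachable — one SCC of size 6.
The largest has 6 vertices.

6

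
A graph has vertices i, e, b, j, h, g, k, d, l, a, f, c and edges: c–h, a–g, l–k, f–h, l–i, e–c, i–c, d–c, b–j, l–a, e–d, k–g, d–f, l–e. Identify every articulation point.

Removing l increases the component count from 2 to 3, so l is a cut vertex.
By contrast removing g leaves 2 components; it is not a cut vertex. No other vertex is a cut vertex either.

l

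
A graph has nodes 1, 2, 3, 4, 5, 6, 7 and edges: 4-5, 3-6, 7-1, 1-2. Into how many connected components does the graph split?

3

Starting from 4 we can reach 4, 5. That is one component of size 2.
Starting from 3 we can reach 3, 6. That is one component of size 2.
Starting from 1 we can reach 1, 2, 7. That is one component of size 3.
Total: 3 components.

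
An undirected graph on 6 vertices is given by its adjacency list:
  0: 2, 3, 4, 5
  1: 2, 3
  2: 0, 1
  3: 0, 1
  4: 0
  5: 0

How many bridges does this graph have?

The edges on the cycle 1-2-0-3-1 are not bridges since each lies on that cycle.
But removing 0-4 disconnects 0 from 4; removing 0-5 disconnects 0 from 5 — these are bridges.
That makes 2 bridges.

2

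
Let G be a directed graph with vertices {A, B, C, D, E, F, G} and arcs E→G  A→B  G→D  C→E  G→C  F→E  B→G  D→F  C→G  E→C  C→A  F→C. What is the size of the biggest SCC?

{A, B, C, D, E, F, G} are all mutually reachable — one SCC of size 7.
The largest has 7 vertices.

7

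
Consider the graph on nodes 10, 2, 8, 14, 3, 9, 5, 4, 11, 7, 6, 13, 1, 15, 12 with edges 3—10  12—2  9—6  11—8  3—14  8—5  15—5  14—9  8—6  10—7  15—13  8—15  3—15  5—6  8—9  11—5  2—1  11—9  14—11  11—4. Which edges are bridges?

1-2, 10-3, 10-7, 11-4, 12-2, 13-15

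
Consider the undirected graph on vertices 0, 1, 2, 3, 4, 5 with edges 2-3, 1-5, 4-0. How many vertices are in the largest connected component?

2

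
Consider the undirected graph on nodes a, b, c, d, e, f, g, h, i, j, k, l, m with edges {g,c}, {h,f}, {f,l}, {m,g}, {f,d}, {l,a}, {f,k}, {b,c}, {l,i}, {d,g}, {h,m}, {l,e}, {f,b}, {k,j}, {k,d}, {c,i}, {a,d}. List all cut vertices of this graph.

k, l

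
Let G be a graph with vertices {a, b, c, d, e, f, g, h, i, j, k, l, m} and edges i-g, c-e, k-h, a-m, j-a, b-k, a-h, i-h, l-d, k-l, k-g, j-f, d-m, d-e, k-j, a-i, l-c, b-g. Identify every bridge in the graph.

f-j

The edges on the cycle l-d-e-c-l are not bridges since each lies on that cycle.
But removing j-f disconnects j from f — this is a bridge.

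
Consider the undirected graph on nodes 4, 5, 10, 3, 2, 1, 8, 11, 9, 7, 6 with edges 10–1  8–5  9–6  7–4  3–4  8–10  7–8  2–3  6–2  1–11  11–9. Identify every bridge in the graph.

5-8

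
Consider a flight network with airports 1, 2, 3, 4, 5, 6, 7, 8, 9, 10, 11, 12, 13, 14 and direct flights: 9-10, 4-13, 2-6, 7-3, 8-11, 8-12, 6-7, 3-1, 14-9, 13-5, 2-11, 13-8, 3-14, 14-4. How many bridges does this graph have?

5

The edges on the cycle 2-6-7-3-14-4-13-8-11-2 are not bridges since each lies on that cycle.
But removing 9-10 disconnects 9 from 10; removing 1-3 disconnects 1 from 3; removing 12-8 disconnects 12 from 8; removing 5-13 disconnects 5 from 13 — these are bridges.
In total 5 edges are bridges.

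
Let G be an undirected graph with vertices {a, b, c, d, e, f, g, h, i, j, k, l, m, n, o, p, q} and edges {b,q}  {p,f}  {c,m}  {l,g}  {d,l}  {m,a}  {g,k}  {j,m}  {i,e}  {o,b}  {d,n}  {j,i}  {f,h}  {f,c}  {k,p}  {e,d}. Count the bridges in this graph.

The edges on the cycle j-i-e-d-l-g-k-p-f-c-m-j are not bridges since each lies on that cycle.
But removing q-b disconnects q from b; removing d-n disconnects d from n; removing f-h disconnects f from h; removing o-b disconnects o from b — these are bridges.
In total 5 edges are bridges.

5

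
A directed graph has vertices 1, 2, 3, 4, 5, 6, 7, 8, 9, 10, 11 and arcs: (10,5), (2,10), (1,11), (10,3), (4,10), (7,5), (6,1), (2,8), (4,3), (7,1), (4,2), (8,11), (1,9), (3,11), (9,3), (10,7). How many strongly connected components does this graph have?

{1} is an SCC by itself.
{3} is an SCC by itself.
{7} is an SCC by itself.
{8} is an SCC by itself.
{5} is an SCC by itself.
(and 6 more singleton SCCs)
That gives 11 strongly connected components.

11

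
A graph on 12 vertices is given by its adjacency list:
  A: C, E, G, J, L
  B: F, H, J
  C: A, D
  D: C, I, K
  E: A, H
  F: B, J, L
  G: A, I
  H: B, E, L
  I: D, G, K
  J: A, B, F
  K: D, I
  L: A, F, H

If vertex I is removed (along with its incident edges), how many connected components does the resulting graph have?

With I gone, the remaining components are: {A, B, C, D, E, F, G, H, J, K, L}.
That is 1 component.

1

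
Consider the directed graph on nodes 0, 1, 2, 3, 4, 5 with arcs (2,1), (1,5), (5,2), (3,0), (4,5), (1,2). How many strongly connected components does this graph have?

4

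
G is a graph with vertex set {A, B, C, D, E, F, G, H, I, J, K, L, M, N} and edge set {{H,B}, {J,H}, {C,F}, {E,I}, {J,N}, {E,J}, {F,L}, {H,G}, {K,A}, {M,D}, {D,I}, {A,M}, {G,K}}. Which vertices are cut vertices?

F, H, J

Removing F increases the component count from 2 to 3, so F is a cut vertex.
Removing H increases the component count from 2 to 3, so H is a cut vertex.
Removing J increases the component count from 2 to 3, so J is a cut vertex.
By contrast removing N leaves 2 components; it is not a cut vertex. No other vertex is a cut vertex either.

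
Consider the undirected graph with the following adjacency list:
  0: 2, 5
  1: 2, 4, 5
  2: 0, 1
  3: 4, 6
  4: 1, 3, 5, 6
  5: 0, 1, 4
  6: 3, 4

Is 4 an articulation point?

Yes

Deleting 4 raises the number of components from 1 to 2, so 4 is a cut vertex.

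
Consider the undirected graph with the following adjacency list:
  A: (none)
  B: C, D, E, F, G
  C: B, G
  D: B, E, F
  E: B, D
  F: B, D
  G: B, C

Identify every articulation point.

Removing B increases the component count from 2 to 3, so B is a cut vertex.
By contrast removing E leaves 2 components; it is not a cut vertex. No other vertex is a cut vertex either.

B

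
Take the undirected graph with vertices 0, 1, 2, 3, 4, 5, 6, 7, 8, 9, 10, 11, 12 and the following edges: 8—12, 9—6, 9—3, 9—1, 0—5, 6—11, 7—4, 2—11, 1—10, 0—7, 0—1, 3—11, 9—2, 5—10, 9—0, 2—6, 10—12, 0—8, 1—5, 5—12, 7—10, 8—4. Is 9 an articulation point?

Deleting 9 raises the number of components from 1 to 2, so 9 is a cut vertex.

Yes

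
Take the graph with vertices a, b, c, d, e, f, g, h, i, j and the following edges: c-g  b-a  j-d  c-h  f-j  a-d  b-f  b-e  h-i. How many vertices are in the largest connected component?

Starting from c we can reach c, g, h, i. That is one component of size 4.
Starting from a we can reach a, b, d, e, f, j. That is one component of size 6.
The largest has 6 vertices.

6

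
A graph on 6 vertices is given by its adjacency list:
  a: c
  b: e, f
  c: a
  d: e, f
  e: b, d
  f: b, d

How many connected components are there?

2

Starting from a we can reach a, c. That is one component of size 2.
Starting from b we can reach b, d, e, f. That is one component of size 4.
Total: 2 components.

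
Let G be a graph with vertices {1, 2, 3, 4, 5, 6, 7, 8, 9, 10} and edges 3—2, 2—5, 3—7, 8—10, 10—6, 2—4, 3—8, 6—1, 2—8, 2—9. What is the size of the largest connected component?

Starting from 1 we can reach 1, 2, 3, 4, 5, 6, 7, 8, 9, 10. That is one component of size 10.
The largest has 10 vertices.

10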